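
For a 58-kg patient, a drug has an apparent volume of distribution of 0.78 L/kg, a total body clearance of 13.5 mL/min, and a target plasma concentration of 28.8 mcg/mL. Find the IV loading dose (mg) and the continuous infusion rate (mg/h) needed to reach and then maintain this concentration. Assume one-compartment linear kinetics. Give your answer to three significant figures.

(a) 1300 mg; (b) 23.3 mg/h

Vd(total) = 58 kg × 0.78 L/kg = 45.24 L
LD = Vd · C_target = 45.24 × 28.8 = 1303 mg
CL = 13.5 mL/min = 13.5 × 0.06 = 0.8100 L/h
Maintenance infusion rate = CL × Css = 0.8100 × 28.8 = 23.33 mg/h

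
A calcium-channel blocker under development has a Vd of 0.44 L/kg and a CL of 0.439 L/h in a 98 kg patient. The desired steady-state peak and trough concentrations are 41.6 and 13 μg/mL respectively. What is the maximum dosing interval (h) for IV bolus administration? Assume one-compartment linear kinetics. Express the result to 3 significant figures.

Vd = 0.44 L/kg × 98 kg = 43.12 L
k = CL / Vd = 0.4390 / 43.12 = 0.01018 h⁻¹
Between IV bolus doses, concentration decays as C = C₀·e^(−kτ), so C_peak/C_trough = e^(kτ).
τ_max = ln(C_peak/C_trough) / k = ln(41.6/13) / 0.01018 = 1.163 / 0.01018 = 114.2 h

114 h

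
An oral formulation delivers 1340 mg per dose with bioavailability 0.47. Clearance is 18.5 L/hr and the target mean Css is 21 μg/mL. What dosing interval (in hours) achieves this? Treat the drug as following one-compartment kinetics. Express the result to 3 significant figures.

1.62 h

F·D/τ = CL·Css → τ = F·D / (CL·Css).
τ = 0.47 × 1340 / (18.5 × 21) = 1.621 h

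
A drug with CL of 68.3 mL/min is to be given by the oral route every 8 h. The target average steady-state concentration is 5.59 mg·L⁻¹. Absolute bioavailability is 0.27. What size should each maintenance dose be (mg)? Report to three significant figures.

CL = 68.3 mL/min = 68.3 × 0.06 = 4.098 L/h
D = CL × Css × τ / F = 4.098 × 5.59 × 8 / 0.27 = 678.8 mg

679 mg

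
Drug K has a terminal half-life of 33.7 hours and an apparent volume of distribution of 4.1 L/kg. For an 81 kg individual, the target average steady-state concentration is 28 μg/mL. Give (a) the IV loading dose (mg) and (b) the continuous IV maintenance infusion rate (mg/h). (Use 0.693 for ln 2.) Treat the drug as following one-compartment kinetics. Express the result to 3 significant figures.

(a) 9300 mg; (b) 191 mg/h

Total Vd = 4.1 × 81 = 332.1 L
LD = Vd × C = 332.1 × 28 = 9299 mg
CL = 0.693 × Vd / t½ = 0.693 × 332.1 / 33.7 = 6.829 L/h
Infusion rate = CL × Css = 6.829 × 28 = 191.2 mg/h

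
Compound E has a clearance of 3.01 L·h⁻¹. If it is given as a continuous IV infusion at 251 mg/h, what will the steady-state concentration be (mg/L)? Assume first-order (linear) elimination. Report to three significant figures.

Css = rate / CL = 251 / 3.010 = 83.39 mg/L

83.4 mg/L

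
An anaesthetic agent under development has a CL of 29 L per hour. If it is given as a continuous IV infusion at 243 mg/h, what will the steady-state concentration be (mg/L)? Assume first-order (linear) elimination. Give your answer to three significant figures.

8.38 mg/L

Css = rate / CL = 243 / 29.00 = 8.379 mg/L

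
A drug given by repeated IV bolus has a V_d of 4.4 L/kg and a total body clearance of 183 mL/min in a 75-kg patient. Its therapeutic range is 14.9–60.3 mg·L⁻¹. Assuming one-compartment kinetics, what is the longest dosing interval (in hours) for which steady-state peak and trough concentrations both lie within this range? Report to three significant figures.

42.0 h

Total Vd = 4.4 × 75 = 330.0 L
CL = 183 mL/min × 60/1000 = 10.98 L/h
k = CL / Vd = 10.98 / 330.0 = 0.03327 h⁻¹
Between IV bolus doses, concentration decays as C = C₀·e^(−kτ), so C_peak/C_trough = e^(kτ).
τ_max = ln(C_peak/C_trough) / k = ln(60.3/14.9) / 0.03327 = 1.398 / 0.03327 = 42.02 h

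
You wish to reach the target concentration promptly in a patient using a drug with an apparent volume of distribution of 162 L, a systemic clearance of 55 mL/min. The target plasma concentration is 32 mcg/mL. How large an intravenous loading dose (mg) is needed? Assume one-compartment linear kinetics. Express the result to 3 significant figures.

LD = Vd × C = 162.0 × 32.00 = 5184 mg

5180 mg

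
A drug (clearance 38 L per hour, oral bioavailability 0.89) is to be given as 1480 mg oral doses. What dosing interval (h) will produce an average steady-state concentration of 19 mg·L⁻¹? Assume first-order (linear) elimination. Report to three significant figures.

1.82 h

F·D/τ = CL·Css → τ = F·D / (CL·Css).
τ = 0.89 × 1480 / (38 × 19) = 1.824 h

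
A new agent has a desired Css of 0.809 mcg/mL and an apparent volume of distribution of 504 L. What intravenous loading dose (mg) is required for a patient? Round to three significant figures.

LD = Vd × C = 504.0 × 0.8090 = 407.7 mg

408 mg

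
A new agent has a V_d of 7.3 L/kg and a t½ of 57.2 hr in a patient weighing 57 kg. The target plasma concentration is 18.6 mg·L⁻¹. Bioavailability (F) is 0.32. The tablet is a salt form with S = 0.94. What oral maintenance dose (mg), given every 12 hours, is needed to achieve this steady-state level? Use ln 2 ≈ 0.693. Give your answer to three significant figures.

3740 mg

Vd = 7.3 L/kg × 57 kg = 416.1 L
k = 0.693/57.2 = 0.01212 h⁻¹, so CL = k·Vd = 0.01212 × 416.1 = 5.043 L/h
D = CL × Css × τ / F / S = 5.043 × 18.6 × 12 / 0.32 / 0.94 = 3742 mg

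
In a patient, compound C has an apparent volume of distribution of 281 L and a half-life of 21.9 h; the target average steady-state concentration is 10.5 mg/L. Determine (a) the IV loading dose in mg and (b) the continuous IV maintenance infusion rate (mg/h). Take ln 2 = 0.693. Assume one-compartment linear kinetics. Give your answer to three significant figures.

(a) 2950 mg; (b) 93.4 mg/h

LD = Vd × C = 281.0 × 10.5 = 2951 mg
CL = 0.693 × Vd / t½ = 0.693 × 281.0 / 21.9 = 8.892 L/h
Infusion rate = CL × Css = 8.892 × 10.5 = 93.37 mg/h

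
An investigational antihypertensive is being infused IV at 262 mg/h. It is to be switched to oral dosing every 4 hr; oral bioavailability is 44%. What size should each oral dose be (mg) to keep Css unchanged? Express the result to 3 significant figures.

2380 mg

To maintain the same Css, the systemic dosing rate must be unchanged: F·D/τ = infusion rate.
D = rate × τ / F = 262 × 4 / 0.44 = 2382 mg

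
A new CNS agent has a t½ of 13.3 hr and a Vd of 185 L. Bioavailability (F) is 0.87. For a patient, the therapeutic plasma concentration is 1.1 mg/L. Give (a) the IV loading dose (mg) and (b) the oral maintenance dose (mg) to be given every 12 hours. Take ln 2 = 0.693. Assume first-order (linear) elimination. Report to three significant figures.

LD = Vd × C = 185.0 × 1.1 = 203.5 mg
CL = 0.693 × Vd / t½ = 0.693 × 185.0 / 13.3 = 9.639 L/h
D = CL × Css × τ / F = 9.639 × 1.1 × 12 / 0.87 = 146.2 mg

(a) 204 mg; (b) 146 mg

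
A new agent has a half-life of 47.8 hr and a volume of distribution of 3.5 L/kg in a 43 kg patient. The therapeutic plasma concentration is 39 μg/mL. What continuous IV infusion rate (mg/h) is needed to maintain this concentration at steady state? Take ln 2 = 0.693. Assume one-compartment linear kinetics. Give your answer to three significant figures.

85.1 mg/h

Vd(total) = 43 kg × 3.5 L/kg = 150.5 L
CL = ln 2 · Vd / t½ = 0.693 × 150.5 / 47.8 = 2.182 L/h
Infusion rate = CL × Css = 2.182 × 39 = 85.10 mg/h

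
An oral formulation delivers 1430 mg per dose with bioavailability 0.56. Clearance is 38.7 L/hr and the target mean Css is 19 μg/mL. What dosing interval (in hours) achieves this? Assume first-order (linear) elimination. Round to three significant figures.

F·D/τ = CL·Css → τ = F·D / (CL·Css).
τ = 0.56 × 1430 / (38.7 × 19) = 1.089 h

1.09 h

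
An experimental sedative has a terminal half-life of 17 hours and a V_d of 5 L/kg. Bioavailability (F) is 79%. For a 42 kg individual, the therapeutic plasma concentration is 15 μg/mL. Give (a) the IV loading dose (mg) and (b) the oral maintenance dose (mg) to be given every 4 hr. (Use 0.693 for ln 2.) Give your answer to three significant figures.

Total Vd = 5 × 42 = 210.0 L
LD = Vd × C = 210.0 × 15 = 3150 mg
CL = 0.693 × Vd / t½ = 0.693 × 210.0 / 17 = 8.561 L/h
D = CL × Css × τ / F = 8.561 × 15 × 4 / 0.79 = 650.2 mg

(a) 3150 mg; (b) 650 mg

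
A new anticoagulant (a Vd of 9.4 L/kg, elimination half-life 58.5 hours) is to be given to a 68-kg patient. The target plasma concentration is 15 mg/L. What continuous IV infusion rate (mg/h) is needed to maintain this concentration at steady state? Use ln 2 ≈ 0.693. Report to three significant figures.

114 mg/h

Total Vd = 9.4 × 68 = 639.2 L
CL = ln 2 · Vd / t½ = 0.693 × 639.2 / 58.5 = 7.572 L/h
Infusion rate = CL × Css = 7.572 × 15 = 113.6 mg/h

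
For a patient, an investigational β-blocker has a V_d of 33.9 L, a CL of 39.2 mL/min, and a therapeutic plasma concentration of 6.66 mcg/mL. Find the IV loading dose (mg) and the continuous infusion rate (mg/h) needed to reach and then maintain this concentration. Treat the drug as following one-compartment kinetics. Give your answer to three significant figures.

(a) 226 mg; (b) 15.7 mg/h

LD = Vd · C_target = 33.90 × 6.66 = 225.8 mg
Convert clearance: 39.2 mL/min × 60 min/h ÷ 1000 mL/L = 2.352 L/h
Infusion rate = 2.352 L/h × 6.66 mg/L = 15.66 mg/h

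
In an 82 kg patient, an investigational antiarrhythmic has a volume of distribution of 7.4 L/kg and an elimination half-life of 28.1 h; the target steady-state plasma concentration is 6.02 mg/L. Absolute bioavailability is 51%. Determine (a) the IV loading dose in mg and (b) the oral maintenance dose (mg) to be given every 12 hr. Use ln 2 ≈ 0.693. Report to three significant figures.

Total Vd = 7.4 × 82 = 606.8 L
LD = Vd × C = 606.8 × 6.02 = 3653 mg
CL = 0.693 × Vd / t½ = 0.693 × 606.8 / 28.1 = 14.96 L/h
D = CL × Css × τ / F = 14.96 × 6.02 × 12 / 0.51 = 2119 mg

(a) 3650 mg; (b) 2120 mg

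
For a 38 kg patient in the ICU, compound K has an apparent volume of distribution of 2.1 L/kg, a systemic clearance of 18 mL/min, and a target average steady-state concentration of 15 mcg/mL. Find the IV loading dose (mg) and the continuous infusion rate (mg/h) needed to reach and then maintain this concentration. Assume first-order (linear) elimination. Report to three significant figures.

Vd = 2.1 L/kg × 38 kg = 79.80 L
LD = Vd · C_target = 79.80 × 15 = 1197 mg
CL = 18 mL/min = 18 × 0.06 = 1.080 L/h
Maintenance infusion rate = CL × Css = 1.080 × 15 = 16.20 mg/h

(a) 1200 mg; (b) 16.2 mg/h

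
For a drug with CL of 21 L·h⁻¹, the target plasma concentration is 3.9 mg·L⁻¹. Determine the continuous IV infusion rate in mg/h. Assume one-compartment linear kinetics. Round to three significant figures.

Infusion rate = CL · Css = 21.00 L/h × 3.9 mg/L = 81.90 mg/h

81.9 mg/h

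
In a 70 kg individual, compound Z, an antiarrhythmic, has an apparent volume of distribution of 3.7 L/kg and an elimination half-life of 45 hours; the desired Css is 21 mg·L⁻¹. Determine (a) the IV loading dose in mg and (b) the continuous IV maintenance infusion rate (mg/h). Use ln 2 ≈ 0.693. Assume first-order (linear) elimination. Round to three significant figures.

Total Vd = 3.7 × 70 = 259.0 L
LD = Vd × C = 259.0 × 21 = 5439 mg
CL = 0.693 × Vd / t½ = 0.693 × 259.0 / 45 = 3.989 L/h
Infusion rate = CL × Css = 3.989 × 21 = 83.77 mg/h

(a) 5440 mg; (b) 83.8 mg/h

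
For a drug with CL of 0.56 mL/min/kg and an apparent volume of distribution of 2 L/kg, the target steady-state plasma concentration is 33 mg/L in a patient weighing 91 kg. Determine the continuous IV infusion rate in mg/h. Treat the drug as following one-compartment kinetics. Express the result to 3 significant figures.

101 mg/h

CL = 0.56 mL/min/kg × 91 kg = 50.96 mL/min = 50.96 × 60/1000 = 3.058 L/h
R₀ = 3.058 × 33 = 100.9 mg/h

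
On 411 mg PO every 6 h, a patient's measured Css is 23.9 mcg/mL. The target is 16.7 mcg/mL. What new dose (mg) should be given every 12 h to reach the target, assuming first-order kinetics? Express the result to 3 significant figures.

For first-order elimination, Css ∝ F·D/(CL·τ); F and CL are unchanged, so Css ∝ D/τ.
D₂ = D₁ × (Css,target / Css,current) × (τ₂/τ₁) = 411 × (16.7/23.9) × (12/6) = 574.4 mg

574 mg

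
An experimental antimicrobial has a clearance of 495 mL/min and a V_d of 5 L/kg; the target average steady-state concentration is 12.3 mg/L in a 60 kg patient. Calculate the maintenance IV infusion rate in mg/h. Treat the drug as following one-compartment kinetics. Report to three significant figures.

Convert clearance: 495 mL/min × 60 min/h ÷ 1000 mL/L = 29.70 L/h
Infusion rate = CL · Css = 29.70 L/h × 12.3 mg/L = 365.3 mg/h

365 mg/h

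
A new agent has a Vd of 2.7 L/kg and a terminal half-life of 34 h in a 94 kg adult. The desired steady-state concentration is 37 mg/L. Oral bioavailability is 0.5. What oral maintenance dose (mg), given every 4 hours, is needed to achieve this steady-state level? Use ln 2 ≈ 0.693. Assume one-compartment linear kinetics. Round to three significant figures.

1530 mg

Vd = 2.7 L/kg × 94 kg = 253.8 L
k = 0.693/34 = 0.02038 h⁻¹, so CL = k·Vd = 0.02038 × 253.8 = 5.172 L/h
D = CL × Css × τ / F = 5.172 × 37 × 4 / 0.5 = 1531 mg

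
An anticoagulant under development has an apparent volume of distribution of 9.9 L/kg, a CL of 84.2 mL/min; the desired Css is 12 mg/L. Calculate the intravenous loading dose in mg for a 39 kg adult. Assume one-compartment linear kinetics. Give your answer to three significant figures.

Total Vd = 9.9 × 39 = 386.1 L
The loading dose fills Vd to the target concentration.
LD = Vd × C = 386.1 × 12.00 = 4633 mg

4630 mg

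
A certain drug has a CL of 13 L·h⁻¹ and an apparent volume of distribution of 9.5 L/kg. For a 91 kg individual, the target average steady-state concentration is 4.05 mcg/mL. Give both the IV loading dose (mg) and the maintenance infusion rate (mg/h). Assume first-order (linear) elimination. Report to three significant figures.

Total Vd = 9.5 × 91 = 864.5 L
LD = Vd · C_target = 864.5 × 4.05 = 3501 mg
Maintenance infusion rate = CL × Css = 13.00 × 4.05 = 52.65 mg/h

(a) 3500 mg; (b) 52.7 mg/h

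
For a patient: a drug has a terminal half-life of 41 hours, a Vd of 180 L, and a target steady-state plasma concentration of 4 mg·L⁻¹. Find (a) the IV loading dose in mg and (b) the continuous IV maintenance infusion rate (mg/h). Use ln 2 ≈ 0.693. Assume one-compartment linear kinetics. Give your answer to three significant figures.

(a) 720 mg; (b) 12.2 mg/h

LD = Vd × C = 180.0 × 4 = 720.0 mg
CL = 0.693 × Vd / t½ = 0.693 × 180.0 / 41 = 3.042 L/h
Infusion rate = CL × Css = 3.042 × 4 = 12.17 mg/h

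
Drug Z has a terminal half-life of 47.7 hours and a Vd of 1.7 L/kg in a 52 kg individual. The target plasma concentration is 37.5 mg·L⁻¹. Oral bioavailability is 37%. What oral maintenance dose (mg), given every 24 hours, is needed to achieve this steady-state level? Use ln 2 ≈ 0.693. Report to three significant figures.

3120 mg

Vd = 1.7 L/kg × 52 kg = 88.40 L
k = 0.693/47.7 = 0.01453 h⁻¹, so CL = k·Vd = 0.01453 × 88.40 = 1.284 L/h
D = CL × Css × τ / F = 1.284 × 37.5 × 24 / 0.37 = 3123 mg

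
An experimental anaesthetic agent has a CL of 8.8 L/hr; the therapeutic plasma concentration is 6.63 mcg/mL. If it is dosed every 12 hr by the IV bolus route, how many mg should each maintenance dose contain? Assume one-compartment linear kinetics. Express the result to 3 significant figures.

700 mg

D = CL × Css × τ = 8.800 × 6.63 × 12 = 700.1 mg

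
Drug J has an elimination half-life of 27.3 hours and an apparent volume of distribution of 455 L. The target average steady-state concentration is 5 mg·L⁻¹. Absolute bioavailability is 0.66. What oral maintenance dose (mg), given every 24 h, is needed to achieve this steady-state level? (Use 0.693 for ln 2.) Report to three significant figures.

CL = 0.693 × Vd / t½ = 0.693 × 455.0 / 27.3 = 11.55 L/h
D = CL × Css × τ / F = 11.55 × 5 × 24 / 0.66 = 2100 mg

2100 mg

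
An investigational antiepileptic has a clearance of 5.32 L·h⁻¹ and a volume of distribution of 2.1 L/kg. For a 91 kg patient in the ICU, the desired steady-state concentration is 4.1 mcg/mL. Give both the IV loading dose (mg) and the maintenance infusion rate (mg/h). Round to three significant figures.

(a) 784 mg; (b) 21.8 mg/h

Total Vd = 2.1 × 91 = 191.1 L
Loading: fill Vd to C_target → 191.1 L × 4.1 mg/L = 783.5 mg
Infusion rate = 5.320 L/h × 4.1 mg/L = 21.81 mg/h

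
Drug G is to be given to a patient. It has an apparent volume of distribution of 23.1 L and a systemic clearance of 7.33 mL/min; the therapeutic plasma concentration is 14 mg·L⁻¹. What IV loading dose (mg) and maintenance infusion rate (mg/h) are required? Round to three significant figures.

(a) 323 mg; (b) 6.16 mg/h

Loading: fill Vd to C_target → 23.10 L × 14 mg/L = 323.4 mg
CL = 7.33 mL/min = 7.33 × 0.06 = 0.4398 L/h
Maintenance infusion rate = CL × Css = 0.4398 × 14 = 6.157 mg/h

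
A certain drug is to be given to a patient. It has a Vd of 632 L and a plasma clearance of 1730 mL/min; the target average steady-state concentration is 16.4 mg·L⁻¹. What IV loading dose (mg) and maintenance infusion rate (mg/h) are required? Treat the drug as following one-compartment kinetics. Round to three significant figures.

(a) 10400 mg; (b) 1700 mg/h

Loading: fill Vd to C_target → 632.0 L × 16.4 mg/L = 10360 mg
CL = 1730 mL/min = 1730 × 0.06 = 103.8 L/h
Maintenance: replace elimination → rate = CL × Css = 103.8 × 16.4 = 1702 mg/h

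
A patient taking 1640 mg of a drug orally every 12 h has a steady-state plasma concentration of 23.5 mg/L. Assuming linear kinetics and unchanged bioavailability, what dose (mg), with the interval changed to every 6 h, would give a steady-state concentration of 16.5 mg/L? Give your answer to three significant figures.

With linear kinetics, Css is proportional to dose rate (D/τ) at fixed clearance.
D₂ = D₁ × (Css,target / Css,current) × (τ₂/τ₁) = 1640 × (16.5/23.5) × (6/12) = 575.7 mg

576 mg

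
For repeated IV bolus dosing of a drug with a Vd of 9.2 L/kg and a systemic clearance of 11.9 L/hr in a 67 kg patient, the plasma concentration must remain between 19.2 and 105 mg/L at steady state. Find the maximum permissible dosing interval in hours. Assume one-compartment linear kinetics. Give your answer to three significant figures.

88.0 h

Vd = 9.2 L/kg × 67 kg = 616.4 L
k = CL / Vd = 11.90 / 616.4 = 0.01931 h⁻¹
Between IV bolus doses, concentration decays as C = C₀·e^(−kτ), so C_peak/C_trough = e^(kτ).
τ_max = ln(C_peak/C_trough) / k = ln(105/19.2) / 0.01931 = 1.699 / 0.01931 = 87.99 h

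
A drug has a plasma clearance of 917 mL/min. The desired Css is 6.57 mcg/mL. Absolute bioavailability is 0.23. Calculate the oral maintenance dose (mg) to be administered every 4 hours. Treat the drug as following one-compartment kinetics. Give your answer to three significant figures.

CL = 917 mL/min = 917 × 0.06 = 55.02 L/h
D = CL × Css × τ / F = 55.02 × 6.57 × 4 / 0.23 = 6287 mg

6290 mg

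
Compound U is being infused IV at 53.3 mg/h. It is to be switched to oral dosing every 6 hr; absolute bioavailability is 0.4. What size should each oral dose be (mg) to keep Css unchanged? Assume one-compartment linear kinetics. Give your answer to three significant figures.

800 mg

To maintain the same Css, the systemic dosing rate must be unchanged: F·D/τ = infusion rate.
D = rate × τ / F = 53.3 × 6 / 0.4 = 799.5 mg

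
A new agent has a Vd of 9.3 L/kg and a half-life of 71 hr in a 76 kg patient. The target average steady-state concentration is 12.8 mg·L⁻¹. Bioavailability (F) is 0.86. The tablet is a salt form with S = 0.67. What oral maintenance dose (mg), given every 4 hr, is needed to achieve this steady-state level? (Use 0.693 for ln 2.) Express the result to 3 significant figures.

Total Vd = 9.3 × 76 = 706.8 L
CL = 0.693 × Vd / t½ = 0.693 × 706.8 / 71 = 6.899 L/h
D = CL × Css × τ / F / S = 6.899 × 12.8 × 4 / 0.86 / 0.67 = 613.0 mg

613 mg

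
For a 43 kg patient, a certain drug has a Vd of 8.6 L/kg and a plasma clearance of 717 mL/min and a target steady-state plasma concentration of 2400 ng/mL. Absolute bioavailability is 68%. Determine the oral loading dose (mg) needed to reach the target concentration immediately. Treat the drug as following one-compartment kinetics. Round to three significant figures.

1310 mg

Total Vd = 8.6 × 43 = 369.8 L
C = 2400 ng/mL = 2.400 mg/L
The loading dose fills Vd to the target concentration; clearance is irrelevant here.
LD = Vd × C / F = 369.8 × 2.400 / 0.68 = 1305 mg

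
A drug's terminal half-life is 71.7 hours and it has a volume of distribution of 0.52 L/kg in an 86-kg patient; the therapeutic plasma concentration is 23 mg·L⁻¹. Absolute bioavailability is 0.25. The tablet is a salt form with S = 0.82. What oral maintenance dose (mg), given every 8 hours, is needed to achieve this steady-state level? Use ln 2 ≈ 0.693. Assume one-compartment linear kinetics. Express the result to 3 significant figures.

Vd(total) = 86 kg × 0.52 L/kg = 44.72 L
k = 0.693/71.7 = 0.009665 h⁻¹, so CL = k·Vd = 0.009665 × 44.72 = 0.4322 L/h
D = CL × Css × τ / F / S = 0.4322 × 23 × 8 / 0.25 / 0.82 = 387.9 mg

388 mg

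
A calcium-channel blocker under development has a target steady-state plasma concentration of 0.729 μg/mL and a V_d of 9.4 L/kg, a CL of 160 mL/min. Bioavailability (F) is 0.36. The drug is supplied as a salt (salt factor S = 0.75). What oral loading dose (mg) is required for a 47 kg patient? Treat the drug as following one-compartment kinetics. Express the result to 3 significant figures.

1190 mg

Total Vd = 9.4 × 47 = 441.8 L
LD = Vd × C / F / S = 441.8 × 0.7290 / 0.36 / 0.75 = 1193 mg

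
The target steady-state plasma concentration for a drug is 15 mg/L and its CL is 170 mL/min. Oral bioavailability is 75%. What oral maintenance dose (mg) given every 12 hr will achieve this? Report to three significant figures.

2450 mg

CL = 170 mL/min × 60/1000 = 10.20 L/h
D = CL × Css × τ / F = 10.20 × 15 × 12 / 0.75 = 2448 mg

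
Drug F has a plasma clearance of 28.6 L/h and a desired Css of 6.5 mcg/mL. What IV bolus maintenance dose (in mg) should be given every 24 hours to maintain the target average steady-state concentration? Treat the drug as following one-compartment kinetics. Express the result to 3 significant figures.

D = CL × Css × τ = 28.60 × 6.5 × 24 = 4462 mg

4460 mg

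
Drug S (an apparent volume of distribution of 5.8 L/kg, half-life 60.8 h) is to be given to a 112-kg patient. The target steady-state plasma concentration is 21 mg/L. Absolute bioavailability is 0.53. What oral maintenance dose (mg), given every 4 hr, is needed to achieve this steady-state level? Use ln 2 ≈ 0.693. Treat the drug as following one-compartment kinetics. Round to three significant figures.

Vd = 5.8 L/kg × 112 kg = 649.6 L
k = 0.693/60.8 = 0.01140 h⁻¹, so CL = k·Vd = 0.01140 × 649.6 = 7.405 L/h
D = CL × Css × τ / F = 7.405 × 21 × 4 / 0.53 = 1174 mg

1170 mg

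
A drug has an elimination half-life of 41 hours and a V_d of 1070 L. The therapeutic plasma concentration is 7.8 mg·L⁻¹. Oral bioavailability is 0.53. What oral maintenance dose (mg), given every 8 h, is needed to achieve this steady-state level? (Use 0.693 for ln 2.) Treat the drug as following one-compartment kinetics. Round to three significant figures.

2130 mg

CL = 0.693 × Vd / t½ = 0.693 × 1070 / 41 = 18.09 L/h
D = CL × Css × τ / F = 18.09 × 7.8 × 8 / 0.53 = 2130 mg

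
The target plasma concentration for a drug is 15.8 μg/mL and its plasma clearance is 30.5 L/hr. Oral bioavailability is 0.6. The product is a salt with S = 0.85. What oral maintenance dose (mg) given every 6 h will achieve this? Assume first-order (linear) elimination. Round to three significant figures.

5670 mg

D = CL × Css × τ / F / S = 30.50 × 15.8 × 6 / 0.6 / 0.85 = 5669 mg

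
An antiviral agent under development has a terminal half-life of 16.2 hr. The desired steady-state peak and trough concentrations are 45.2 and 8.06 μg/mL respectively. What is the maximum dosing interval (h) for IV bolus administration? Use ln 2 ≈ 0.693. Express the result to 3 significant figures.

40.3 h

k = 0.693 / t½ = 0.693 / 16.2 = 0.04278 h⁻¹
Between IV bolus doses, concentration decays as C = C₀·e^(−kτ), so C_peak/C_trough = e^(kτ).
τ_max = ln(C_peak/C_trough) / k = ln(45.2/8.06) / 0.04278 = 1.724 / 0.04278 = 40.30 h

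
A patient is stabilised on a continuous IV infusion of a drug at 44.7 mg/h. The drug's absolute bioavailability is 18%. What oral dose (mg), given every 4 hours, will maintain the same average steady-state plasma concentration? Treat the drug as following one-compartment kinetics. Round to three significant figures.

993 mg

To maintain the same Css, the systemic dosing rate must be unchanged: F·D/τ = infusion rate.
D = rate × τ / F = 44.7 × 4 / 0.18 = 993.3 mg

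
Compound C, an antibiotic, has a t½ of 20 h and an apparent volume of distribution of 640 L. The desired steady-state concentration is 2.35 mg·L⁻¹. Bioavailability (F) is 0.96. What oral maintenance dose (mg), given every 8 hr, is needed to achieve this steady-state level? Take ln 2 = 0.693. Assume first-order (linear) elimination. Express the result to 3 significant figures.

434 mg

k = 0.693/20 = 0.03465 h⁻¹, so CL = k·Vd = 0.03465 × 640.0 = 22.18 L/h
D = CL × Css × τ / F = 22.18 × 2.35 × 8 / 0.96 = 434.4 mg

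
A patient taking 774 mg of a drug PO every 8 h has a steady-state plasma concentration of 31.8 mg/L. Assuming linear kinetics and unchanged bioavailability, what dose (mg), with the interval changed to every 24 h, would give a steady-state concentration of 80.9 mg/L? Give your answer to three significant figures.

5910 mg

With linear kinetics, Css is proportional to dose rate (D/τ) at fixed clearance.
D₂ = D₁ × (Css,target / Css,current) × (τ₂/τ₁) = 774 × (80.9/31.8) × (24/8) = 5907 mg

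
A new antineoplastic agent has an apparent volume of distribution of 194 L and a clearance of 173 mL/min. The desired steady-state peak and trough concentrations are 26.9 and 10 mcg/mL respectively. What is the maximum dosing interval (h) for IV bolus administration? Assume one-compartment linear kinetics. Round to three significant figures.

CL = 173 mL/min = 173 × 0.06 = 10.38 L/h
k = CL / Vd = 10.38 / 194.0 = 0.05351 h⁻¹
Between IV bolus doses, concentration decays as C = C₀·e^(−kτ), so C_peak/C_trough = e^(kτ).
τ_max = ln(C_peak/C_trough) / k = ln(26.9/10) / 0.05351 = 0.9895 / 0.05351 = 18.49 h

18.5 h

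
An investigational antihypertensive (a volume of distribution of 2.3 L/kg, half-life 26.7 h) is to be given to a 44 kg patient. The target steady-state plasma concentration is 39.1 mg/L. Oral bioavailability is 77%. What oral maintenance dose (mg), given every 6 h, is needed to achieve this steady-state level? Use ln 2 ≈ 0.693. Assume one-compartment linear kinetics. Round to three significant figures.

800 mg

Total Vd = 2.3 × 44 = 101.2 L
CL = ln 2 · Vd / t½ = 0.693 × 101.2 / 26.7 = 2.627 L/h
D = CL × Css × τ / F = 2.627 × 39.1 × 6 / 0.77 = 800.4 mg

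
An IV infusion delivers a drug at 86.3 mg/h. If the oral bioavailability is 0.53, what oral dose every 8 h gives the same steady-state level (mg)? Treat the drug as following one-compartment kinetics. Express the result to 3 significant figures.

1300 mg

To maintain the same Css, the systemic dosing rate must be unchanged: F·D/τ = infusion rate.
D = rate × τ / F = 86.3 × 8 / 0.53 = 1303 mg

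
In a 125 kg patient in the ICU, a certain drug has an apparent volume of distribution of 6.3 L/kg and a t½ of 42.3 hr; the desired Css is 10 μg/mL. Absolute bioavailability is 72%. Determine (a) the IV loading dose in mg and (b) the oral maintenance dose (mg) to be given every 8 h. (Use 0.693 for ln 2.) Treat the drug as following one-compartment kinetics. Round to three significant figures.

(a) 7880 mg; (b) 1430 mg

Total Vd = 6.3 × 125 = 787.5 L
LD = Vd × C = 787.5 × 10 = 7875 mg
CL = 0.693 × Vd / t½ = 0.693 × 787.5 / 42.3 = 12.90 L/h
D = CL × Css × τ / F = 12.90 × 10 × 8 / 0.72 = 1433 mg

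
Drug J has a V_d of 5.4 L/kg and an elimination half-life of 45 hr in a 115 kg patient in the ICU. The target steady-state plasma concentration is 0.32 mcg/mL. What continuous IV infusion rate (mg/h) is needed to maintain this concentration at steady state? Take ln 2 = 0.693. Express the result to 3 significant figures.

Total Vd = 5.4 × 115 = 621.0 L
k = 0.693/45 = 0.01540 h⁻¹, so CL = k·Vd = 0.01540 × 621.0 = 9.563 L/h
Infusion rate = CL × Css = 9.563 × 0.32 = 3.060 mg/h

3.06 mg/h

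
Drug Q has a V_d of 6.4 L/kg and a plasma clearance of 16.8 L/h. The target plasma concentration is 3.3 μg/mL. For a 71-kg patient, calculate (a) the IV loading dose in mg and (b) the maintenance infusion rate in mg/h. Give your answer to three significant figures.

Vd(total) = 71 kg × 6.4 L/kg = 454.4 L
LD = Vd · C_target = 454.4 × 3.3 = 1500 mg
Infusion rate = 16.80 L/h × 3.3 mg/L = 55.44 mg/h

(a) 1500 mg; (b) 55.4 mg/h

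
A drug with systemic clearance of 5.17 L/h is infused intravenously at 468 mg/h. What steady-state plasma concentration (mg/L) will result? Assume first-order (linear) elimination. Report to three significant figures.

Css = rate / CL = 468 / 5.170 = 90.52 mg/L

90.5 mg/L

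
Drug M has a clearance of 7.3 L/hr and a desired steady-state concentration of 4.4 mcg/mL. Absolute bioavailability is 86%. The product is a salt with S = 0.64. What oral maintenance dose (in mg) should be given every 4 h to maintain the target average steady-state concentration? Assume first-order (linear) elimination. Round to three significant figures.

233 mg

D = CL × Css × τ / F / S = 7.300 × 4.4 × 4 / 0.86 / 0.64 = 233.4 mg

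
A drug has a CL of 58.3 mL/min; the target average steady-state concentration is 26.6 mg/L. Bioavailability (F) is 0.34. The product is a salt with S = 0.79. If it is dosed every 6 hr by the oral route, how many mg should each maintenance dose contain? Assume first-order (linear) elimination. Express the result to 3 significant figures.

2080 mg

CL = 58.3 mL/min × 60/1000 = 3.498 L/h
At steady state, dose per interval replaces the amount cleared in that interval: F·S·D/τ = CL·Css.
D = CL × Css × τ / F / S = 3.498 × 26.6 × 6 / 0.34 / 0.79 = 2078 mg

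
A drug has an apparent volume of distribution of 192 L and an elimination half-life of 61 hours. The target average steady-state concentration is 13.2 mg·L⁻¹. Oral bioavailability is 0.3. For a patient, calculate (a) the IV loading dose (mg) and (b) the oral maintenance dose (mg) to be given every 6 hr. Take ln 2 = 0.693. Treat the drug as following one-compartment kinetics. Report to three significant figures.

(a) 2530 mg; (b) 576 mg

LD = Vd × C = 192.0 × 13.2 = 2534 mg
CL = 0.693 × Vd / t½ = 0.693 × 192.0 / 61 = 2.181 L/h
D = CL × Css × τ / F = 2.181 × 13.2 × 6 / 0.3 = 575.8 mg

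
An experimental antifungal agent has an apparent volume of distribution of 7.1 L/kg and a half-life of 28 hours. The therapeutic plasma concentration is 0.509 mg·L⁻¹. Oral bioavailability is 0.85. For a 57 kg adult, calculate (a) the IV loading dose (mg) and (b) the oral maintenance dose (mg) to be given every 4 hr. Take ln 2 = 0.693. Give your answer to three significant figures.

(a) 206 mg; (b) 24.0 mg

Vd(total) = 57 kg × 7.1 L/kg = 404.7 L
LD = Vd × C = 404.7 × 0.509 = 206.0 mg
CL = 0.693 × Vd / t½ = 0.693 × 404.7 / 28 = 10.02 L/h
D = CL × Css × τ / F = 10.02 × 0.509 × 4 / 0.85 = 24.00 mg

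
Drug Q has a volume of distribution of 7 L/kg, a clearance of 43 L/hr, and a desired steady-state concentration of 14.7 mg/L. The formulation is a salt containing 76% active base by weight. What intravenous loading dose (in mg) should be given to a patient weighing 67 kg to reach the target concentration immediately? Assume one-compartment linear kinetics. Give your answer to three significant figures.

Vd(total) = 67 kg × 7 L/kg = 469.0 L
LD = Vd × C / S = 469.0 × 14.70 / 0.76 = 9071 mg

9070 mg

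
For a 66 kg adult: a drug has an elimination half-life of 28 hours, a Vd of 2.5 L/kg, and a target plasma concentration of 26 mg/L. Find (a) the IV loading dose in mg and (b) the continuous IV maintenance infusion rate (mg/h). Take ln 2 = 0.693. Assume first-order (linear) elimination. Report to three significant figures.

Vd = 2.5 L/kg × 66 kg = 165.0 L
LD = Vd × C = 165.0 × 26 = 4290 mg
CL = 0.693 × Vd / t½ = 0.693 × 165.0 / 28 = 4.084 L/h
Infusion rate = CL × Css = 4.084 × 26 = 106.2 mg/h

(a) 4290 mg; (b) 106 mg/h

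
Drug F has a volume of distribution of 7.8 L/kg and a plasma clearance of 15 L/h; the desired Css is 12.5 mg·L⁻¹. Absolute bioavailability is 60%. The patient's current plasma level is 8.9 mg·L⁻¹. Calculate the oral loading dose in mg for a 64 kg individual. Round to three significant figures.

3000 mg

Vd = 7.8 L/kg × 64 kg = 499.2 L
Concentration deficit ΔC = 12.5 − 8.9 = 3.600 mg/L
LD = Vd × ΔC / F = 499.2 × 3.600 / 0.6 = 2995 mg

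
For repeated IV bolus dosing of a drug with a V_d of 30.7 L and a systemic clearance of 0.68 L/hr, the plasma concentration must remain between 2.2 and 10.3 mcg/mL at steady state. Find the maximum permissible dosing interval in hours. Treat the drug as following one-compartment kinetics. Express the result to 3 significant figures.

69.7 h

k = CL / Vd = 0.6800 / 30.70 = 0.02215 h⁻¹
Between IV bolus doses, concentration decays as C = C₀·e^(−kτ), so C_peak/C_trough = e^(kτ).
τ_max = ln(C_peak/C_trough) / k = ln(10.3/2.2) / 0.02215 = 1.544 / 0.02215 = 69.71 h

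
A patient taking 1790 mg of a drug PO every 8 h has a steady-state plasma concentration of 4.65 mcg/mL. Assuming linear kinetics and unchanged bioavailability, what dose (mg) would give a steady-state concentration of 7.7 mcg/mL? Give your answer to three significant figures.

For first-order elimination, Css ∝ F·D/(CL·τ); F and CL are unchanged, so Css ∝ D/τ.
D₂ = D₁ × (Css,target / Css,current) = 1790 × 7.7/4.65 = 2964 mg

2960 mg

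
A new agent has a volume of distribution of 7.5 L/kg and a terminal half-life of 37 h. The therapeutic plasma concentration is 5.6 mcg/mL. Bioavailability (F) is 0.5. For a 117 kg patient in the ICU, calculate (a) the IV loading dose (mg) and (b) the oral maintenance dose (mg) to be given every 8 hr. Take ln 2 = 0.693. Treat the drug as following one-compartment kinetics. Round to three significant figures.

(a) 4910 mg; (b) 1470 mg

Vd(total) = 117 kg × 7.5 L/kg = 877.5 L
LD = Vd × C = 877.5 × 5.6 = 4914 mg
CL = 0.693 × Vd / t½ = 0.693 × 877.5 / 37 = 16.44 L/h
D = CL × Css × τ / F = 16.44 × 5.6 × 8 / 0.5 = 1473 mg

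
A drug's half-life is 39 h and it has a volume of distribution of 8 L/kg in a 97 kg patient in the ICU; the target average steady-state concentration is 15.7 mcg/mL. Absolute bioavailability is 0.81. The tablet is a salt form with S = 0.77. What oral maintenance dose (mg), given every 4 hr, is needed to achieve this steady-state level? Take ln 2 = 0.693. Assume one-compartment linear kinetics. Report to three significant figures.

Vd(total) = 97 kg × 8 L/kg = 776.0 L
CL = 0.693 × Vd / t½ = 0.693 × 776.0 / 39 = 13.79 L/h
D = CL × Css × τ / F / S = 13.79 × 15.7 × 4 / 0.81 / 0.77 = 1389 mg

1390 mg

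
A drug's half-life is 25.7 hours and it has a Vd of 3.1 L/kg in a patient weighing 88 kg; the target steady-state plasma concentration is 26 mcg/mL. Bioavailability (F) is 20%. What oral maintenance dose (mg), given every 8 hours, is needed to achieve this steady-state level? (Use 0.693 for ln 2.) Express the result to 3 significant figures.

7650 mg

Total Vd = 3.1 × 88 = 272.8 L
k = 0.693/25.7 = 0.02696 h⁻¹, so CL = k·Vd = 0.02696 × 272.8 = 7.355 L/h
D = CL × Css × τ / F = 7.355 × 26 × 8 / 0.2 = 7649 mg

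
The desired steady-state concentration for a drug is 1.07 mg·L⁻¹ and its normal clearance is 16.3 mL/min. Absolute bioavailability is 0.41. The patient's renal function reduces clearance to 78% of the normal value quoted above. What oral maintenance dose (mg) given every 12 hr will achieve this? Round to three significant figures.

CL = 16.3 mL/min × 60/1000 = 0.9780 L/h
Patient clearance = 0.78 × 0.9780 = 0.7628 L/h
D = CL × Css × τ / F = 0.7628 × 1.07 × 12 / 0.41 = 23.89 mg

23.9 mg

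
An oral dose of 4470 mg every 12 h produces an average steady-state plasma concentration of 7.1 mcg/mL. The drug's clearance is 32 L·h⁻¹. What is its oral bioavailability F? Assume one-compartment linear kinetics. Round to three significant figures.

0.610

F·D/τ = CL·Css at steady state → F = CL·Css·τ / D.
F = 32 × 7.1 × 12 / 4470 = 0.610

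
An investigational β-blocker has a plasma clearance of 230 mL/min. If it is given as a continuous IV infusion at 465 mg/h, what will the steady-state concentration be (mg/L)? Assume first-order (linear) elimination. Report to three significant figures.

CL = 230 mL/min × 60/1000 = 13.80 L/h
Css = rate / CL = 465 / 13.80 = 33.70 mg/L

33.7 mg/L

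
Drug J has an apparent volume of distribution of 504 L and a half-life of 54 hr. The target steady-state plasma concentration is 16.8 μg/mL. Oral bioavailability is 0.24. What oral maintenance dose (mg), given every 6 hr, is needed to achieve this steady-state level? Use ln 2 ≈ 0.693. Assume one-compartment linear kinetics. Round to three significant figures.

CL = ln 2 · Vd / t½ = 0.693 × 504.0 / 54 = 6.468 L/h
D = CL × Css × τ / F = 6.468 × 16.8 × 6 / 0.24 = 2717 mg

2720 mg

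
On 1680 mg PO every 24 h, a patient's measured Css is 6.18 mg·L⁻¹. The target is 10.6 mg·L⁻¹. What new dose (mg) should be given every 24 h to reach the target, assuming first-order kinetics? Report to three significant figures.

2880 mg

For first-order elimination, Css ∝ F·D/(CL·τ); F and CL are unchanged, so Css ∝ D/τ.
D₂ = D₁ × (Css,target / Css,current) = 1680 × 10.6/6.18 = 2882 mg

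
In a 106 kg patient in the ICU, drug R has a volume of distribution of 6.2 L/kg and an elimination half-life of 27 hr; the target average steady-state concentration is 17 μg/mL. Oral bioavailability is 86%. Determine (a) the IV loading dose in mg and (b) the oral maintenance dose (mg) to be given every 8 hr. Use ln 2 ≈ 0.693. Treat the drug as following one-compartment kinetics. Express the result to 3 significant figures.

Vd(total) = 106 kg × 6.2 L/kg = 657.2 L
LD = Vd × C = 657.2 × 17 = 11170 mg
CL = 0.693 × Vd / t½ = 0.693 × 657.2 / 27 = 16.87 L/h
D = CL × Css × τ / F = 16.87 × 17 × 8 / 0.86 = 2668 mg

(a) 11200 mg; (b) 2670 mg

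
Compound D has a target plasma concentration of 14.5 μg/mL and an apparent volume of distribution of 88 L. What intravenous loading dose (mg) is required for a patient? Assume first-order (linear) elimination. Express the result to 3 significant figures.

LD = Vd × C = 88.00 × 14.50 = 1276 mg

1280 mg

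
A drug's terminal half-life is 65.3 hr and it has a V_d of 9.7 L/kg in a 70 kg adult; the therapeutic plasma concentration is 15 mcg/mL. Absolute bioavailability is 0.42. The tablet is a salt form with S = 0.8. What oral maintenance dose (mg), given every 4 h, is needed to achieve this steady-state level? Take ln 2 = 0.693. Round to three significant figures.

1290 mg

Total Vd = 9.7 × 70 = 679.0 L
k = 0.693/65.3 = 0.01061 h⁻¹, so CL = k·Vd = 0.01061 × 679.0 = 7.204 L/h
D = CL × Css × τ / F / S = 7.204 × 15 × 4 / 0.42 / 0.8 = 1286 mg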